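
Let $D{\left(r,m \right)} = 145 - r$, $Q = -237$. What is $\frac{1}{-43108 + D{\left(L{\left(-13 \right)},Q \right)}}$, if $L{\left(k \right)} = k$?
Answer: $- \frac{1}{42950} \approx -2.3283 \cdot 10^{-5}$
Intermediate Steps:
$\frac{1}{-43108 + D{\left(L{\left(-13 \right)},Q \right)}} = \frac{1}{-43108 + \left(145 - -13\right)} = \frac{1}{-43108 + \left(145 + 13\right)} = \frac{1}{-43108 + 158} = \frac{1}{-42950} = - \frac{1}{42950}$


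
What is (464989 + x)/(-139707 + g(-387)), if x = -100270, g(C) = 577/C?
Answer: -141146253/54067186 ≈ -2.6106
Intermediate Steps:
(464989 + x)/(-139707 + g(-387)) = (464989 - 100270)/(-139707 + 577/(-387)) = 364719/(-139707 + 577*(-1/387)) = 364719/(-139707 - 577/387) = 364719/(-54067186/387) = 364719*(-387/54067186) = -141146253/54067186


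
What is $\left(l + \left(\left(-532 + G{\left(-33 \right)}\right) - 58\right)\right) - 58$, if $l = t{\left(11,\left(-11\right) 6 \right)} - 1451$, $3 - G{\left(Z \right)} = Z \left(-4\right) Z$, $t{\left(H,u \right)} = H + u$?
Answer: $2205$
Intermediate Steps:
$G{\left(Z \right)} = 3 + 4 Z^{2}$ ($G{\left(Z \right)} = 3 - Z \left(-4\right) Z = 3 - - 4 Z Z = 3 - - 4 Z^{2} = 3 + 4 Z^{2}$)
$l = -1506$ ($l = \left(11 - 66\right) - 1451 = -55 - 1451 = -1506$)
$\left(l + \left(\left(-532 + G{\left(-33 \right)}\right) - 58\right)\right) - 58 = \left(-1506 + \left(\left(-532 + \left(3 + 4 \left(-33\right)^{2}\right)\right) - 58\right)\right) - 58 = \left(-1506 + \left(\left(-532 + \left(3 + 4 \cdot 1089\right)\right) + \left(-225 + 167\right)\right)\right) - 58 = \left(-1506 + \left(\left(-532 + \left(3 + 4356\right)\right) - 58\right)\right) - 58 = \left(-1506 + \left(\left(-532 + 4359\right) - 58\right)\right) - 58 = \left(-1506 + \left(3827 - 58\right)\right) - 58 = \left(-1506 + 3769\right) - 58 = 2263 - 58 = 2205$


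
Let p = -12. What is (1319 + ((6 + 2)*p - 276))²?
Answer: 896809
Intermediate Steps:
(1319 + ((6 + 2)*p - 276))² = (1319 + ((6 + 2)*(-12) - 276))² = (1319 + (8*(-12) - 276))² = (1319 + (-96 - 276))² = (1319 - 372)² = 947² = 896809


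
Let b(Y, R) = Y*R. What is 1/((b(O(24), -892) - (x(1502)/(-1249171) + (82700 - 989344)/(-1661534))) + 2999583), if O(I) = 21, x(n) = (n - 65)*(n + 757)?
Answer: 148252863451/441920000634350558 ≈ 3.3547e-7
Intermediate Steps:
x(n) = (-65 + n)*(757 + n)
b(Y, R) = R*Y
1/((b(O(24), -892) - (x(1502)/(-1249171) + (82700 - 989344)/(-1661534))) + 2999583) = 1/((-892*21 - ((-49205 + 1502**2 + 692*1502)/(-1249171) + (82700 - 989344)/(-1661534))) + 2999583) = 1/((-18732 - ((-49205 + 2256004 + 1039384)*(-1/1249171) - 906644*(-1/1661534))) + 2999583) = 1/((-18732 - (3246183*(-1/1249171) + 453322/830767)) + 2999583) = 1/((-18732 - (-3246183/1249171 + 453322/830767)) + 2999583) = 1/((-18732 - 1*(-304363573757/148252863451)) + 2999583) = 1/((-18732 + 304363573757/148252863451) + 2999583) = 1/(-2776768274590375/148252863451 + 2999583) = 1/(441920000634350558/148252863451) = 148252863451/441920000634350558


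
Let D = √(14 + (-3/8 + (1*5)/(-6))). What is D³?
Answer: 307*√1842/288 ≈ 45.750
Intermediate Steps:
D = √1842/12 (D = √(14 + (-3*⅛ + 5*(-⅙))) = √(14 + (-3/8 - ⅚)) = √(14 - 29/24) = √(307/24) = √1842/12 ≈ 3.5765)
D³ = (√1842/12)³ = 307*√1842/288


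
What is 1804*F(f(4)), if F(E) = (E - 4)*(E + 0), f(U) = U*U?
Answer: 346368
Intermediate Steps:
f(U) = U²
F(E) = E*(-4 + E) (F(E) = (-4 + E)*E = E*(-4 + E))
1804*F(f(4)) = 1804*(4²*(-4 + 4²)) = 1804*(16*(-4 + 16)) = 1804*(16*12) = 1804*192 = 346368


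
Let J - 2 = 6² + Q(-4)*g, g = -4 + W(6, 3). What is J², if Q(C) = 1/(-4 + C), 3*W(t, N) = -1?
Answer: 855625/576 ≈ 1485.5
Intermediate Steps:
W(t, N) = -⅓ (W(t, N) = (⅓)*(-1) = -⅓)
g = -13/3 (g = -4 - ⅓ = -13/3 ≈ -4.3333)
J = 925/24 (J = 2 + (6² - 13/3/(-4 - 4)) = 2 + (36 - 13/3/(-8)) = 2 + (36 - ⅛*(-13/3)) = 2 + (36 + 13/24) = 2 + 877/24 = 925/24 ≈ 38.542)
J² = (925/24)² = 855625/576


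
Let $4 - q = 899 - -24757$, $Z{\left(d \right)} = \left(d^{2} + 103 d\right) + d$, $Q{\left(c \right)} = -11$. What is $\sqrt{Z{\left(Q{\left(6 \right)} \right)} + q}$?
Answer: $5 i \sqrt{1067} \approx 163.32 i$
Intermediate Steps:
$Z{\left(d \right)} = d^{2} + 104 d$
$q = -25652$ ($q = 4 - \left(899 - -24757\right) = 4 - \left(899 + 24757\right) = 4 - 25656 = -25652$)
$\sqrt{Z{\left(Q{\left(6 \right)} \right)} + q} = \sqrt{- 11 \left(104 - 11\right) - 25652} = \sqrt{\left(-11\right) 93 - 25652} = \sqrt{-1023 - 25652} = \sqrt{-26675} = 5 i \sqrt{1067}$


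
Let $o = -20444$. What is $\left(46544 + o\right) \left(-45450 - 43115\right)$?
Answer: $-2311546500$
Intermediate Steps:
$\left(46544 + o\right) \left(-45450 - 43115\right) = \left(46544 - 20444\right) \left(-45450 - 43115\right) = 26100 \left(-88565\right) = -2311546500$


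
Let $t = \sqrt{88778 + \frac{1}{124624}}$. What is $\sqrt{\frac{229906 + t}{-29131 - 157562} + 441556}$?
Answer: $\frac{\sqrt{3734771596552357046221224 - 1454151777 \sqrt{86176479325197}}}{2908303554} \approx 664.5$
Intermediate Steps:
$t = \frac{\sqrt{86176479325197}}{31156}$ ($t = \sqrt{88778 + \frac{1}{124624}} = \sqrt{\frac{11063869473}{124624}} = \frac{\sqrt{86176479325197}}{31156} \approx 297.96$)
$\sqrt{\frac{229906 + t}{-29131 - 157562} + 441556} = \sqrt{\frac{229906 + \frac{\sqrt{86176479325197}}{31156}}{-29131 - 157562} + 441556} = \sqrt{\frac{229906 + \frac{\sqrt{86176479325197}}{31156}}{-186693} + 441556} = \sqrt{\left(229906 + \frac{\sqrt{86176479325197}}{31156}\right) \left(- \frac{1}{186693}\right) + 441556} = \sqrt{\left(- \frac{229906}{186693} - \frac{\sqrt{86176479325197}}{5816607108}\right) + 441556} = \sqrt{\frac{82435184402}{186693} - \frac{\sqrt{86176479325197}}{5816607108}}$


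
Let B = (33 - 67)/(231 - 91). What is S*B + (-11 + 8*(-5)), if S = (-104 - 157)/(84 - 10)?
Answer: -259743/5180 ≈ -50.143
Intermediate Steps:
B = -17/70 (B = -34/140 = -34*1/140 = -17/70 ≈ -0.24286)
S = -261/74 ≈ -3.5270
S*B + (-11 + 8*(-5)) = -261/74*(-17/70) + (-11 + 8*(-5)) = 4437/5180 + (-11 - 40) = 4437/5180 - 51 = -259743/5180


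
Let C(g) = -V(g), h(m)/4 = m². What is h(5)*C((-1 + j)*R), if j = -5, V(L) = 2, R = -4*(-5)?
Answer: -200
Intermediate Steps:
R = 20
h(m) = 4*m²
C(g) = -2 (C(g) = -1*2 = -2)
h(5)*C((-1 + j)*R) = (4*5²)*(-2) = (4*25)*(-2) = 100*(-2) = -200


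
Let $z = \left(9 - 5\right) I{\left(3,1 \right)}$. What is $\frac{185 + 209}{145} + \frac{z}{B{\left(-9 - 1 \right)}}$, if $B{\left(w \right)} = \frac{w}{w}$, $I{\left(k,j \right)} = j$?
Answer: $\frac{974}{145} \approx 6.7172$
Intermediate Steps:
$z = 4$ ($z = \left(9 - 5\right) 1 = 4 \cdot 1 = 4$)
$B{\left(w \right)} = 1$
$\frac{185 + 209}{145} + \frac{z}{B{\left(-9 - 1 \right)}} = \frac{185 + 209}{145} + \frac{4}{1} = 394 \cdot \frac{1}{145} + 4 \cdot 1 = \frac{394}{145} + 4 = \frac{974}{145}$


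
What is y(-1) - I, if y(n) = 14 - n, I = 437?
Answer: -422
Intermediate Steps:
y(-1) - I = (14 - 1*(-1)) - 1*437 = (14 + 1) - 437 = 15 - 437 = -422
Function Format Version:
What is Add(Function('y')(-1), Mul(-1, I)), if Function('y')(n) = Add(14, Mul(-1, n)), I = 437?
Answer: -422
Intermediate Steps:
Add(Function('y')(-1), Mul(-1, I)) = Add(Add(14, Mul(-1, -1)), Mul(-1, 437)) = Add(Add(14, 1), -437) = Add(15, -437) = -422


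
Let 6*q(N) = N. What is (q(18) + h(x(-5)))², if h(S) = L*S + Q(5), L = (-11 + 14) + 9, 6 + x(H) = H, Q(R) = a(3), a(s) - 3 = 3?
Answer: 15129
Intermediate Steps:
a(s) = 6 (a(s) = 3 + 3 = 6)
Q(R) = 6
q(N) = N/6
x(H) = -6 + H
L = 12 (L = 3 + 9 = 12)
h(S) = 6 + 12*S (h(S) = 12*S + 6 = 6 + 12*S)
(q(18) + h(x(-5)))² = ((⅙)*18 + (6 + 12*(-6 - 5)))² = (3 + (6 + 12*(-11)))² = (3 + (6 - 132))² = (3 - 126)² = (-123)² = 15129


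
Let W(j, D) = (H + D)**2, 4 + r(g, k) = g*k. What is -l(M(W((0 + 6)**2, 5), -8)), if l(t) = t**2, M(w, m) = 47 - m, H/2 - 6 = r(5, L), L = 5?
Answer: -3025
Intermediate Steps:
r(g, k) = -4 + g*k
H = 54 (H = 12 + 2*(-4 + 5*5) = 12 + 2*(-4 + 25) = 12 + 2*21 = 12 + 42 = 54)
W(j, D) = (54 + D)**2
-l(M(W((0 + 6)**2, 5), -8)) = -(47 - 1*(-8))**2 = -(47 + 8)**2 = -1*55**2 = -1*3025 = -3025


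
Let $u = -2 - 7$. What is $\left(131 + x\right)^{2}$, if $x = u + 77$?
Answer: $39601$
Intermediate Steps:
$u = -9$ ($u = -2 - 7 = -9$)
$x = 68$ ($x = -9 + 77 = 68$)
$\left(131 + x\right)^{2} = \left(131 + 68\right)^{2} = 199^{2} = 39601$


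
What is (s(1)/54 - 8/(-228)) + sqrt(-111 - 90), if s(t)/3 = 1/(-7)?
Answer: 65/2394 + I*sqrt(201) ≈ 0.027151 + 14.177*I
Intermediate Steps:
s(t) = -3/7 (s(t) = 3/(-7) = 3*(-1/7) = -3/7)
(s(1)/54 - 8/(-228)) + sqrt(-111 - 90) = (-3/7/54 - 8/(-228)) + sqrt(-111 - 90) = (-3/7*1/54 - 8*(-1/228)) + sqrt(-201) = (-1/126 + 2/57) + I*sqrt(201) = 65/2394 + I*sqrt(201)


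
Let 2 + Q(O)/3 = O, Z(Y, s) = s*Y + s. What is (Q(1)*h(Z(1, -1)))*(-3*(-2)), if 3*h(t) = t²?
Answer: -24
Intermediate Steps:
Z(Y, s) = s + Y*s (Z(Y, s) = Y*s + s = s + Y*s)
Q(O) = -6 + 3*O
h(t) = t²/3
(Q(1)*h(Z(1, -1)))*(-3*(-2)) = ((-6 + 3*1)*((-(1 + 1))²/3))*(-3*(-2)) = ((-6 + 3)*((-1*2)²/3))*6 = -(-2)²*6 = -4*6 = -24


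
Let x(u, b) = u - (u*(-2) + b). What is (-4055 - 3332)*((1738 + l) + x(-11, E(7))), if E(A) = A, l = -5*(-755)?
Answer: -40429051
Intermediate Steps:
l = 3775
x(u, b) = -b + 3*u (x(u, b) = u - (-2*u + b) = u - (b - 2*u) = u + (-b + 2*u) = -b + 3*u)
(-4055 - 3332)*((1738 + l) + x(-11, E(7))) = (-4055 - 3332)*((1738 + 3775) + (-1*7 + 3*(-11))) = -7387*(5513 + (-7 - 33)) = -7387*(5513 - 40) = -7387*5473 = -40429051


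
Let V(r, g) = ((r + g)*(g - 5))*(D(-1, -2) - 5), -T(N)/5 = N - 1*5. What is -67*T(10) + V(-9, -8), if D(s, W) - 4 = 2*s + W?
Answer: 570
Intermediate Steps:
T(N) = 25 - 5*N (T(N) = -5*(N - 1*5) = -5*(N - 5) = -5*(-5 + N) = 25 - 5*N)
D(s, W) = 4 + W + 2*s (D(s, W) = 4 + (2*s + W) = 4 + (W + 2*s) = 4 + W + 2*s)
V(r, g) = -5*(-5 + g)*(g + r) (V(r, g) = ((r + g)*(g - 5))*((4 - 2 + 2*(-1)) - 5) = ((g + r)*(-5 + g))*((4 - 2 - 2) - 5) = ((-5 + g)*(g + r))*(0 - 5) = ((-5 + g)*(g + r))*(-5) = -5*(-5 + g)*(g + r))
-67*T(10) + V(-9, -8) = -67*(25 - 5*10) + (-5*(-8)**2 + 25*(-8) + 25*(-9) - 5*(-8)*(-9)) = -67*(25 - 50) + (-5*64 - 200 - 225 - 360) = -67*(-25) + (-320 - 200 - 225 - 360) = 1675 - 1105 = 570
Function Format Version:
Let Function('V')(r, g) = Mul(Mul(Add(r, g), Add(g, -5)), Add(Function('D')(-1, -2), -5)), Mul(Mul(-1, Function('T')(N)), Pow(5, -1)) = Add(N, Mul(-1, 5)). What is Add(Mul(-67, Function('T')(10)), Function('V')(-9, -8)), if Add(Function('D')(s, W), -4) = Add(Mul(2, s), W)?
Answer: 570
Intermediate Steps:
Function('T')(N) = Add(25, Mul(-5, N)) (Function('T')(N) = Mul(-5, Add(N, Mul(-1, 5))) = Mul(-5, Add(N, -5)) = Mul(-5, Add(-5, N)) = Add(25, Mul(-5, N)))
Function('D')(s, W) = Add(4, W, Mul(2, s)) (Function('D')(s, W) = Add(4, Add(Mul(2, s), W)) = Add(4, Add(W, Mul(2, s))) = Add(4, W, Mul(2, s)))
Function('V')(r, g) = Mul(-5, Add(-5, g), Add(g, r)) (Function('V')(r, g) = Mul(Mul(Add(r, g), Add(g, -5)), Add(Add(4, -2, Mul(2, -1)), -5)) = Mul(Mul(Add(g, r), Add(-5, g)), Add(Add(4, -2, -2), -5)) = Mul(Mul(Add(-5, g), Add(g, r)), Add(0, -5)) = Mul(Mul(Add(-5, g), Add(g, r)), -5) = Mul(-5, Add(-5, g), Add(g, r)))
Add(Mul(-67, Function('T')(10)), Function('V')(-9, -8)) = Add(Mul(-67, Add(25, Mul(-5, 10))), Add(Mul(-5, Pow(-8, 2)), Mul(25, -8), Mul(25, -9), Mul(-5, -8, -9))) = Add(Mul(-67, Add(25, -50)), Add(Mul(-5, 64), -200, -225, -360)) = Add(Mul(-67, -25), Add(-320, -200, -225, -360)) = Add(1675, -1105) = 570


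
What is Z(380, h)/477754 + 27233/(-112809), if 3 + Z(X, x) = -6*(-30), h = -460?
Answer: -12990707489/53894950986 ≈ -0.24104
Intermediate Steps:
Z(X, x) = 177 (Z(X, x) = -3 - 6*(-30) = -3 + 180 = 177)
Z(380, h)/477754 + 27233/(-112809) = 177/477754 + 27233/(-112809) = 177*(1/477754) + 27233*(-1/112809) = 177/477754 - 27233/112809 = -12990707489/53894950986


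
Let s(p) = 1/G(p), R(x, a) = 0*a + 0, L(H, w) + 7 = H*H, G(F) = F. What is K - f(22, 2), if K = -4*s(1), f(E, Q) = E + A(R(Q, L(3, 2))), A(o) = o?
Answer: -26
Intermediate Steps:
L(H, w) = -7 + H² (L(H, w) = -7 + H*H = -7 + H²)
R(x, a) = 0 (R(x, a) = 0 + 0 = 0)
s(p) = 1/p
f(E, Q) = E (f(E, Q) = E + 0 = E)
K = -4 (K = -4/1 = -4*1 = -4)
K - f(22, 2) = -4 - 1*22 = -4 - 22 = -26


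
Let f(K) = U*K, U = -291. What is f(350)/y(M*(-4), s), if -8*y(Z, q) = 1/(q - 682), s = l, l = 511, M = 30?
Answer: -139330800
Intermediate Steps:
s = 511
f(K) = -291*K
y(Z, q) = -1/(8*(-682 + q)) (y(Z, q) = -1/(8*(q - 682)) = -1/(8*(-682 + q)))
f(350)/y(M*(-4), s) = (-291*350)/((-1/(-5456 + 8*511))) = -101850/((-1/(-5456 + 4088))) = -101850/((-1/(-1368))) = -101850/((-1*(-1/1368))) = -101850/1/1368 = -101850*1368 = -139330800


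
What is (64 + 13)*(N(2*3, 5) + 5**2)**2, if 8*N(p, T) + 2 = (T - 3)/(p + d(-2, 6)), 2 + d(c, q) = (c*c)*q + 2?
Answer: 679666757/14400 ≈ 47199.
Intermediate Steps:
d(c, q) = q*c**2 (d(c, q) = -2 + ((c*c)*q + 2) = -2 + (c**2*q + 2) = -2 + (q*c**2 + 2) = -2 + (2 + q*c**2) = q*c**2)
N(p, T) = -1/4 + (-3 + T)/(8*(24 + p)) (N(p, T) = -1/4 + ((T - 3)/(p + 6*(-2)**2))/8 = -1/4 + ((-3 + T)/(p + 6*4))/8 = -1/4 + ((-3 + T)/(p + 24))/8 = -1/4 + ((-3 + T)/(24 + p))/8 = -1/4 + (-3 + T)/(8*(24 + p)))
(64 + 13)*(N(2*3, 5) + 5**2)**2 = (64 + 13)*((-51 + 5 - 4*3)/(8*(24 + 2*3)) + 5**2)**2 = 77*((-51 + 5 - 2*6)/(8*(24 + 6)) + 25)**2 = 77*((1/8)*(-51 + 5 - 12)/30 + 25)**2 = 77*((1/8)*(1/30)*(-58) + 25)**2 = 77*(-29/120 + 25)**2 = 77*(2971/120)**2 = 77*(8826841/14400) = 679666757/14400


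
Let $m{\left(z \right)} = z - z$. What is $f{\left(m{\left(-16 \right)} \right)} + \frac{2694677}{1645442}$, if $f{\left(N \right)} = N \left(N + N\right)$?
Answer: $\frac{2694677}{1645442} \approx 1.6377$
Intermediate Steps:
$m{\left(z \right)} = 0$
$f{\left(N \right)} = 2 N^{2}$ ($f{\left(N \right)} = N 2 N = 2 N^{2}$)
$f{\left(m{\left(-16 \right)} \right)} + \frac{2694677}{1645442} = 2 \cdot 0^{2} + \frac{2694677}{1645442} = 2 \cdot 0 + 2694677 \cdot \frac{1}{1645442} = 0 + \frac{2694677}{1645442} = \frac{2694677}{1645442}$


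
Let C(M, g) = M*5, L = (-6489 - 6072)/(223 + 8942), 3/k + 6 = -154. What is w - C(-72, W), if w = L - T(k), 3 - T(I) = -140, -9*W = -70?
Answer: 658748/3055 ≈ 215.63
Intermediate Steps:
W = 70/9 (W = -1/9*(-70) = 70/9 ≈ 7.7778)
k = -3/160 (k = 3/(-6 - 154) = 3/(-160) = 3*(-1/160) = -3/160 ≈ -0.018750)
T(I) = 143 (T(I) = 3 - 1*(-140) = 3 + 140 = 143)
L = -4187/3055 (L = -12561/9165 = -12561*1/9165 = -4187/3055 ≈ -1.3705)
C(M, g) = 5*M
w = -441052/3055 (w = -4187/3055 - 1*143 = -4187/3055 - 143 = -441052/3055 ≈ -144.37)
w - C(-72, W) = -441052/3055 - 5*(-72) = -441052/3055 - 1*(-360) = -441052/3055 + 360 = 658748/3055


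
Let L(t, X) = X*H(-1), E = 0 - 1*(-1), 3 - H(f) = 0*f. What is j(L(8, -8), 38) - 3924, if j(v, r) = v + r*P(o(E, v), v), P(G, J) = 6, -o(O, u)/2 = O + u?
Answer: -3720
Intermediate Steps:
H(f) = 3 (H(f) = 3 - 0*f = 3 - 1*0 = 3 + 0 = 3)
E = 1 (E = 0 + 1 = 1)
o(O, u) = -2*O - 2*u (o(O, u) = -2*(O + u) = -2*O - 2*u)
L(t, X) = 3*X (L(t, X) = X*3 = 3*X)
j(v, r) = v + 6*r (j(v, r) = v + r*6 = v + 6*r)
j(L(8, -8), 38) - 3924 = (3*(-8) + 6*38) - 3924 = (-24 + 228) - 3924 = 204 - 3924 = -3720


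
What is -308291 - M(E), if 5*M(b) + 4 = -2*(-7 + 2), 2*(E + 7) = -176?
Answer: -1541461/5 ≈ -3.0829e+5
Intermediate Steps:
E = -95 (E = -7 + (1/2)*(-176) = -7 - 88 = -95)
M(b) = 6/5 (M(b) = -4/5 + (-2*(-7 + 2))/5 = -4/5 + (-2*(-5))/5 = -4/5 + (1/5)*10 = -4/5 + 2 = 6/5)
-308291 - M(E) = -308291 - 1*6/5 = -308291 - 6/5 = -1541461/5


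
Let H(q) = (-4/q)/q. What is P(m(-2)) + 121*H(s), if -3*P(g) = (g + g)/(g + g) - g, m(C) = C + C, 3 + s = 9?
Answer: -136/9 ≈ -15.111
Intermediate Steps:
s = 6 (s = -3 + 9 = 6)
m(C) = 2*C
P(g) = -⅓ + g/3 (P(g) = -((g + g)/(g + g) - g)/3 = -((2*g)/((2*g)) - g)/3 = -((2*g)*(1/(2*g)) - g)/3 = -(1 - g)/3 = -⅓ + g/3)
H(q) = -4/q²
P(m(-2)) + 121*H(s) = (-⅓ + (2*(-2))/3) + 121*(-4/6²) = (-⅓ + (⅓)*(-4)) + 121*(-4*1/36) = (-⅓ - 4/3) + 121*(-⅑) = -5/3 - 121/9 = -136/9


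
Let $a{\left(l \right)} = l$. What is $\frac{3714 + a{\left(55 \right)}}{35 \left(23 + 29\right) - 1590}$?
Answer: $\frac{3769}{230} \approx 16.387$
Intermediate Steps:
$\frac{3714 + a{\left(55 \right)}}{35 \left(23 + 29\right) - 1590} = \frac{3714 + 55}{35 \left(23 + 29\right) - 1590} = \frac{3769}{35 \cdot 52 - 1590} = \frac{3769}{1820 - 1590} = \frac{3769}{230}$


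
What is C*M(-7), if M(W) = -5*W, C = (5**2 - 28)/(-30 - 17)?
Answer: 105/47 ≈ 2.2340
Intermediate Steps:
C = 3/47 (C = (25 - 28)/(-47) = -3*(-1/47) = 3/47 ≈ 0.063830)
C*M(-7) = 3*(-5*(-7))/47 = (3/47)*35 = 105/47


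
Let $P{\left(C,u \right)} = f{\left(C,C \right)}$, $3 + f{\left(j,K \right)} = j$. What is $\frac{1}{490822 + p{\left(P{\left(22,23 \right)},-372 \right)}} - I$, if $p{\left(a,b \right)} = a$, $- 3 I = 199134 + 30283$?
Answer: $\frac{112607269700}{1472523} \approx 76472.0$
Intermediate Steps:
$f{\left(j,K \right)} = -3 + j$
$P{\left(C,u \right)} = -3 + C$
$I = - \frac{229417}{3}$ ($I = - \frac{199134 + 30283}{3} = \left(- \frac{1}{3}\right) 229417 = - \frac{229417}{3} \approx -76472.0$)
$\frac{1}{490822 + p{\left(P{\left(22,23 \right)},-372 \right)}} - I = \frac{1}{490822 + \left(-3 + 22\right)} - - \frac{229417}{3} = \frac{1}{490822 + 19} + \frac{229417}{3} = \frac{1}{490841} + \frac{229417}{3} = \frac{112607269700}{1472523}$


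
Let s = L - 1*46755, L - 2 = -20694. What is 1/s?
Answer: -1/67447 ≈ -1.4826e-5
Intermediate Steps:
L = -20692 (L = 2 - 20694 = -20692)
s = -67447 (s = -20692 - 1*46755 = -20692 - 46755 = -67447)
1/s = 1/(-67447) = -1/67447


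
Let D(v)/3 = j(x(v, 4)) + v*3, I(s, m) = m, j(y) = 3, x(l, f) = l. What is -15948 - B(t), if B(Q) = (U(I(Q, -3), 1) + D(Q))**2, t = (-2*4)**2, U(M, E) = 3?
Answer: -361692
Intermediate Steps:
t = 64 (t = (-8)**2 = 64)
D(v) = 9 + 9*v (D(v) = 3*(3 + v*3) = 3*(3 + 3*v) = 9 + 9*v)
B(Q) = (12 + 9*Q)**2 (B(Q) = (3 + (9 + 9*Q))**2 = (12 + 9*Q)**2)
-15948 - B(t) = -15948 - 9*(4 + 3*64)**2 = -15948 - 9*(4 + 192)**2 = -15948 - 9*196**2 = -15948 - 9*38416 = -15948 - 1*345744 = -15948 - 345744 = -361692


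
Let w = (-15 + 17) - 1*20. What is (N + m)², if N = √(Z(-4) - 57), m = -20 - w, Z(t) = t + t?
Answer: (2 - I*√65)² ≈ -61.0 - 32.249*I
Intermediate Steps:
Z(t) = 2*t
w = -18 (w = 2 - 20 = -18)
m = -2 (m = -20 - 1*(-18) = -20 + 18 = -2)
N = I*√65 (N = √(2*(-4) - 57) = √(-8 - 57) = √(-65) = I*√65 ≈ 8.0623*I)
(N + m)² = (I*√65 - 2)² = (-2 + I*√65)²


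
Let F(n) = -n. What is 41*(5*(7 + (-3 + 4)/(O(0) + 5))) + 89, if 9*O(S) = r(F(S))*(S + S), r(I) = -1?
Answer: 1565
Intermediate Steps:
O(S) = -2*S/9 (O(S) = (-(S + S))/9 = (-2*S)/9 = -2*S/9)
41*(5*(7 + (-3 + 4)/(O(0) + 5))) + 89 = 41*(5*(7 + (-3 + 4)/(-2/9*0 + 5))) + 89 = 41*(5*(7 + 1/(0 + 5))) + 89 = 41*(5*(7 + 1/5)) + 89 = 41*(5*(7 + 1*(⅕))) + 89 = 41*(5*(7 + ⅕)) + 89 = 41*(5*(36/5)) + 89 = 41*36 + 89 = 1476 + 89 = 1565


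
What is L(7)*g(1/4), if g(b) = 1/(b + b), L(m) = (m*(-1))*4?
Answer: -56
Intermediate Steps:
L(m) = -4*m (L(m) = -m*4 = -4*m)
g(b) = 1/(2*b)
L(7)*g(1/4) = (-4*7)*(1/(2*(1/4))) = -14/¼ = -14*4 = -28*2 = -56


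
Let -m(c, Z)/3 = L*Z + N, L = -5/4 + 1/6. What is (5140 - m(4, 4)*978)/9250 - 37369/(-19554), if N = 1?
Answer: 25493269/18087450 ≈ 1.4094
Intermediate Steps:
L = -13/12 (L = -5*1/4 + 1*(1/6) = -5/4 + 1/6 = -13/12 ≈ -1.0833)
m(c, Z) = -3 + 13*Z/4 (m(c, Z) = -3*(-13*Z/12 + 1) = -3*(1 - 13*Z/12) = -3 + 13*Z/4)
(5140 - m(4, 4)*978)/9250 - 37369/(-19554) = (5140 - (-3 + (13/4)*4)*978)/9250 - 37369/(-19554) = (5140 - (-3 + 13)*978)*(1/9250) - 37369*(-1/19554) = (5140 - 10*978)*(1/9250) + 37369/19554 = (5140 - 1*9780)*(1/9250) + 37369/19554 = (5140 - 9780)*(1/9250) + 37369/19554 = -4640*1/9250 + 37369/19554 = -464/925 + 37369/19554 = 25493269/18087450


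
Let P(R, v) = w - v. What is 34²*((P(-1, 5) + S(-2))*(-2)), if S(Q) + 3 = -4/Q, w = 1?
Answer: 11560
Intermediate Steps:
P(R, v) = 1 - v
S(Q) = -3 - 4/Q
34²*((P(-1, 5) + S(-2))*(-2)) = 34²*(((1 - 1*5) + (-3 - 4/(-2)))*(-2)) = 1156*(((1 - 5) + (-3 - 4*(-½)))*(-2)) = 1156*((-4 + (-3 + 2))*(-2)) = 1156*((-4 - 1)*(-2)) = 1156*(-5*(-2)) = 1156*10 = 11560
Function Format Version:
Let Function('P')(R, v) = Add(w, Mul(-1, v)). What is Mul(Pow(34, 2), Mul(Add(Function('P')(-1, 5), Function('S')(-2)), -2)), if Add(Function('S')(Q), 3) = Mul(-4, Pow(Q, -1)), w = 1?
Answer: 11560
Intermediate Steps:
Function('P')(R, v) = Add(1, Mul(-1, v))
Function('S')(Q) = Add(-3, Mul(-4, Pow(Q, -1)))
Mul(Pow(34, 2), Mul(Add(Function('P')(-1, 5), Function('S')(-2)), -2)) = Mul(Pow(34, 2), Mul(Add(Add(1, Mul(-1, 5)), Add(-3, Mul(-4, Pow(-2, -1)))), -2)) = Mul(1156, Mul(Add(Add(1, -5), Add(-3, Mul(-4, Rational(-1, 2)))), -2)) = Mul(1156, Mul(Add(-4, Add(-3, 2)), -2)) = Mul(1156, Mul(Add(-4, -1), -2)) = Mul(1156, Mul(-5, -2)) = Mul(1156, 10) = 11560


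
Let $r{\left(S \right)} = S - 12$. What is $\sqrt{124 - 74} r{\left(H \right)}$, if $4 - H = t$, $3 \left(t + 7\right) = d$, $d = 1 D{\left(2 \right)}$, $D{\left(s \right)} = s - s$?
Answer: $- 5 \sqrt{2} \approx -7.0711$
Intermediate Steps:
$D{\left(s \right)} = 0$
$d = 0$ ($d = 1 \cdot 0 = 0$)
$t = -7$ ($t = -7 + \frac{1}{3} \cdot 0 = -7 + 0 = -7$)
$H = 11$ ($H = 4 - -7 = 4 + 7 = 11$)
$r{\left(S \right)} = -12 + S$
$\sqrt{124 - 74} r{\left(H \right)} = \sqrt{124 - 74} \left(-12 + 11\right) = \sqrt{50} \left(-1\right) = 5 \sqrt{2} \left(-1\right) = - 5 \sqrt{2}$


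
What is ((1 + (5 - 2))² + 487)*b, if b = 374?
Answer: 188122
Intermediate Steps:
((1 + (5 - 2))² + 487)*b = ((1 + (5 - 2))² + 487)*374 = ((1 + 3)² + 487)*374 = (4² + 487)*374 = (16 + 487)*374 = 503*374 = 188122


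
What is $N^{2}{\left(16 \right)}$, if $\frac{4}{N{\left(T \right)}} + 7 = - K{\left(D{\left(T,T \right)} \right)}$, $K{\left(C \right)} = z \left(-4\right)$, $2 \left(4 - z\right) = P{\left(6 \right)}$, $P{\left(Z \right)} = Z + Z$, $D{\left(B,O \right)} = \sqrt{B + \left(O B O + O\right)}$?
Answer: $\frac{16}{225} \approx 0.071111$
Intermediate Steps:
$D{\left(B,O \right)} = \sqrt{B + O + B O^{2}}$ ($D{\left(B,O \right)} = \sqrt{B + \left(B O O + O\right)} = \sqrt{B + \left(B O^{2} + O\right)} = \sqrt{B + \left(O + B O^{2}\right)} = \sqrt{B + O + B O^{2}}$)
$P{\left(Z \right)} = 2 Z$
$z = -2$ ($z = 4 - \frac{2 \cdot 6}{2} = 4 - 6 = -2$)
$K{\left(C \right)} = 8$ ($K{\left(C \right)} = \left(-2\right) \left(-4\right) = 8$)
$N{\left(T \right)} = - \frac{4}{15}$ ($N{\left(T \right)} = \frac{4}{-7 - 8} = \frac{4}{-15} = 4 \left(- \frac{1}{15}\right) = - \frac{4}{15}$)
$N^{2}{\left(16 \right)} = \left(- \frac{4}{15}\right)^{2} = \frac{16}{225}$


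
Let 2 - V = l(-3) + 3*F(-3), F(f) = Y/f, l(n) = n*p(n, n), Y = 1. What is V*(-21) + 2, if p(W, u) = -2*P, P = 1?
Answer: 65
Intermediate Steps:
p(W, u) = -2 (p(W, u) = -2*1 = -2)
l(n) = -2*n (l(n) = n*(-2) = -2*n)
F(f) = 1/f
V = -3 (V = 2 - (-2*(-3) + 3/(-3)) = 2 - (6 + 3*(-1/3)) = 2 - (6 - 1) = 2 - 1*5 = 2 - 5 = -3)
V*(-21) + 2 = -3*(-21) + 2 = 63 + 2 = 65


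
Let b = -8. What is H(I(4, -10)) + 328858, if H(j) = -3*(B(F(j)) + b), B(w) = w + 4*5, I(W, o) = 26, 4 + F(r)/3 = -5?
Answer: 328903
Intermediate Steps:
F(r) = -27 (F(r) = -12 + 3*(-5) = -12 - 15 = -27)
B(w) = 20 + w (B(w) = w + 20 = 20 + w)
H(j) = 45 (H(j) = -3*((20 - 27) - 8) = -3*(-7 - 8) = -3*(-15) = 45)
H(I(4, -10)) + 328858 = 45 + 328858 = 328903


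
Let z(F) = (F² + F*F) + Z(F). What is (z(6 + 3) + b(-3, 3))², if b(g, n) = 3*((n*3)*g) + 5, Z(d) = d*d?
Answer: 27889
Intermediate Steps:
Z(d) = d²
b(g, n) = 5 + 9*g*n (b(g, n) = 3*((3*n)*g) + 5 = 3*(3*g*n) + 5 = 9*g*n + 5 = 5 + 9*g*n)
z(F) = 3*F² (z(F) = (F² + F*F) + F² = (F² + F²) + F² = 2*F² + F² = 3*F²)
(z(6 + 3) + b(-3, 3))² = (3*(6 + 3)² + (5 + 9*(-3)*3))² = (3*9² + (5 - 81))² = (3*81 - 76)² = (243 - 76)² = 167² = 27889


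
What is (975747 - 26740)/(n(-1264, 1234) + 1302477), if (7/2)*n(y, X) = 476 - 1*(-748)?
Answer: 6643049/9119787 ≈ 0.72842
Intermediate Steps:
n(y, X) = 2448/7 (n(y, X) = 2*(476 - 1*(-748))/7 = 2*(476 + 748)/7 = (2/7)*1224 = 2448/7)
(975747 - 26740)/(n(-1264, 1234) + 1302477) = (975747 - 26740)/(2448/7 + 1302477) = 949007/(9119787/7) = 949007*(7/9119787) = 6643049/9119787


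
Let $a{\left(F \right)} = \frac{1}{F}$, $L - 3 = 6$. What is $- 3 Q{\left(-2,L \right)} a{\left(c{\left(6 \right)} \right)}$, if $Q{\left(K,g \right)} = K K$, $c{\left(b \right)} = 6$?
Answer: $-2$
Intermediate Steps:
$L = 9$ ($L = 3 + 6 = 9$)
$Q{\left(K,g \right)} = K^{2}$
$- 3 Q{\left(-2,L \right)} a{\left(c{\left(6 \right)} \right)} = \frac{\left(-3\right) \left(-2\right)^{2}}{6} = \left(-3\right) 4 \cdot \frac{1}{6} = \left(-12\right) \frac{1}{6} = -2$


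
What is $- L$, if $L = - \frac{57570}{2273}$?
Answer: $\frac{57570}{2273} \approx 25.328$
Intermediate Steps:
$L = - \frac{57570}{2273}$ ($L = \left(-57570\right) \frac{1}{2273} = - \frac{57570}{2273} \approx -25.328$)
$- L = \left(-1\right) \left(- \frac{57570}{2273}\right) = \frac{57570}{2273}$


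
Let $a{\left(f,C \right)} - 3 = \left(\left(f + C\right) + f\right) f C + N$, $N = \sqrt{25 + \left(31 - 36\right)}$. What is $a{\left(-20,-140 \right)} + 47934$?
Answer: $-456063 + 2 \sqrt{5} \approx -4.5606 \cdot 10^{5}$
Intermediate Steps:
$N = 2 \sqrt{5}$ ($N = \sqrt{25 + \left(31 - 36\right)} = \sqrt{25 - 5} = \sqrt{20} = 2 \sqrt{5} \approx 4.4721$)
$a{\left(f,C \right)} = 3 + 2 \sqrt{5} + C f \left(C + 2 f\right)$ ($a{\left(f,C \right)} = 3 + \left(\left(\left(f + C\right) + f\right) f C + 2 \sqrt{5}\right) = 3 + \left(\left(\left(C + f\right) + f\right) f C + 2 \sqrt{5}\right) = 3 + \left(\left(C + 2 f\right) f C + 2 \sqrt{5}\right) = 3 + \left(f \left(C + 2 f\right) C + 2 \sqrt{5}\right) = 3 + \left(C f \left(C + 2 f\right) + 2 \sqrt{5}\right) = 3 + \left(2 \sqrt{5} + C f \left(C + 2 f\right)\right) = 3 + 2 \sqrt{5} + C f \left(C + 2 f\right)$)
$a{\left(-20,-140 \right)} + 47934 = \left(3 + 2 \sqrt{5} - 20 \left(-140\right)^{2} + 2 \left(-140\right) \left(-20\right)^{2}\right) + 47934 = \left(3 + 2 \sqrt{5} - 392000 + 2 \left(-140\right) 400\right) + 47934 = \left(3 + 2 \sqrt{5} - 392000 - 112000\right) + 47934 = \left(-503997 + 2 \sqrt{5}\right) + 47934 = -456063 + 2 \sqrt{5}$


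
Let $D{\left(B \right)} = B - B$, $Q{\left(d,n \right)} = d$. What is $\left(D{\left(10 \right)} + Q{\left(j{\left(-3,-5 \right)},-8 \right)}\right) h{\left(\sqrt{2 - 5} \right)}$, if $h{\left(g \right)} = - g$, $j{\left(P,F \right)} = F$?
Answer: $5 i \sqrt{3} \approx 8.6602 i$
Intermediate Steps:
$D{\left(B \right)} = 0$
$\left(D{\left(10 \right)} + Q{\left(j{\left(-3,-5 \right)},-8 \right)}\right) h{\left(\sqrt{2 - 5} \right)} = \left(0 - 5\right) \left(- \sqrt{2 - 5}\right) = - 5 \left(- \sqrt{-3}\right) = - 5 \left(- i \sqrt{3}\right) = 5 i \sqrt{3}$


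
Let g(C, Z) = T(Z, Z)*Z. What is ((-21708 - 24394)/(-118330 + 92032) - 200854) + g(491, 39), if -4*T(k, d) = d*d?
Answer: -11344010311/52596 ≈ -2.1568e+5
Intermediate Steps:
T(k, d) = -d²/4 (T(k, d) = -d*d/4 = -d²/4)
g(C, Z) = -Z³/4 (g(C, Z) = (-Z²/4)*Z = -Z³/4)
((-21708 - 24394)/(-118330 + 92032) - 200854) + g(491, 39) = ((-21708 - 24394)/(-118330 + 92032) - 200854) - ¼*39³ = (-46102/(-26298) - 200854) - ¼*59319 = (-46102*(-1/26298) - 200854) - 59319/4 = (23051/13149 - 200854) - 59319/4 = -2641006195/13149 - 59319/4 = -11344010311/52596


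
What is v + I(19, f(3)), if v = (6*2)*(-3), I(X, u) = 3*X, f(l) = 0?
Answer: 21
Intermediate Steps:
v = -36 (v = 12*(-3) = -36)
v + I(19, f(3)) = -36 + 3*19 = -36 + 57 = 21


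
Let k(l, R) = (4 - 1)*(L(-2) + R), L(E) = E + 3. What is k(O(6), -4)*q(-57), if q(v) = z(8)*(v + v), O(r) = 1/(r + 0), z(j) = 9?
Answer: 9234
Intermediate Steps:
L(E) = 3 + E
O(r) = 1/r
k(l, R) = 3 + 3*R (k(l, R) = (4 - 1)*((3 - 2) + R) = 3*(1 + R) = 3 + 3*R)
q(v) = 18*v (q(v) = 9*(v + v) = 9*(2*v) = 18*v)
k(O(6), -4)*q(-57) = (3 + 3*(-4))*(18*(-57)) = (3 - 12)*(-1026) = -9*(-1026) = 9234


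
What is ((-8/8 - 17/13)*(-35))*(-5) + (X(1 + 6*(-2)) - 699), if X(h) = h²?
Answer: -12764/13 ≈ -981.85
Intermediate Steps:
((-8/8 - 17/13)*(-35))*(-5) + (X(1 + 6*(-2)) - 699) = ((-8/8 - 17/13)*(-35))*(-5) + ((1 + 6*(-2))² - 699) = ((-8*⅛ - 17*1/13)*(-35))*(-5) + ((1 - 12)² - 699) = ((-1 - 17/13)*(-35))*(-5) + ((-11)² - 699) = -30/13*(-35)*(-5) + (121 - 699) = (1050/13)*(-5) - 578 = -5250/13 - 578 = -12764/13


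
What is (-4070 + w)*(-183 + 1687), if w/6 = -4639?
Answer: -47983616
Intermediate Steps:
w = -27834 (w = 6*(-4639) = -27834)
(-4070 + w)*(-183 + 1687) = (-4070 - 27834)*(-183 + 1687) = -31904*1504 = -47983616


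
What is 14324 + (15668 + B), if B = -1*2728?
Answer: 27264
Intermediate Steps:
B = -2728
14324 + (15668 + B) = 14324 + (15668 - 2728) = 14324 + 12940 = 27264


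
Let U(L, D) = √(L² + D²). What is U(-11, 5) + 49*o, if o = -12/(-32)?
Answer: 147/8 + √146 ≈ 30.458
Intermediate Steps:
U(L, D) = √(D² + L²)
o = 3/8 (o = -12*(-1/32) = 3/8 ≈ 0.37500)
U(-11, 5) + 49*o = √(5² + (-11)²) + 49*(3/8) = √(25 + 121) + 147/8 = √146 + 147/8 = 147/8 + √146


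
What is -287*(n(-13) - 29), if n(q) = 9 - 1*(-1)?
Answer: 5453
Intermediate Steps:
n(q) = 10 (n(q) = 9 + 1 = 10)
-287*(n(-13) - 29) = -287*(10 - 29) = -287*(-19) = 5453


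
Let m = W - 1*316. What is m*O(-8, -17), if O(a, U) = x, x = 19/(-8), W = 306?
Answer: 95/4 ≈ 23.750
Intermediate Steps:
m = -10 (m = 306 - 1*316 = 306 - 316 = -10)
x = -19/8 (x = 19*(-⅛) = -19/8 ≈ -2.3750)
O(a, U) = -19/8
m*O(-8, -17) = -10*(-19/8) = 95/4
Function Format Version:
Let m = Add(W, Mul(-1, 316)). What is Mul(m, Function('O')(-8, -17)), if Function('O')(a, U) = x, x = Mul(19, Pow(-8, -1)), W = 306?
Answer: Rational(95, 4) ≈ 23.750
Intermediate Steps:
m = -10 (m = Add(306, Mul(-1, 316)) = Add(306, -316) = -10)
x = Rational(-19, 8) (x = Mul(19, Rational(-1, 8)) = Rational(-19, 8) ≈ -2.3750)
Function('O')(a, U) = Rational(-19, 8)
Mul(m, Function('O')(-8, -17)) = Mul(-10, Rational(-19, 8)) = Rational(95, 4)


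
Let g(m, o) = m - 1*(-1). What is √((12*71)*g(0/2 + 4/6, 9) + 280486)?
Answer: √281906 ≈ 530.95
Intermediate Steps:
g(m, o) = 1 + m (g(m, o) = m + 1 = 1 + m)
√((12*71)*g(0/2 + 4/6, 9) + 280486) = √((12*71)*(1 + (0/2 + 4/6)) + 280486) = √(852*(1 + (0*(½) + 4*(⅙))) + 280486) = √(852*(1 + (0 + ⅔)) + 280486) = √(852*(1 + ⅔) + 280486) = √(852*(5/3) + 280486) = √(1420 + 280486) = √281906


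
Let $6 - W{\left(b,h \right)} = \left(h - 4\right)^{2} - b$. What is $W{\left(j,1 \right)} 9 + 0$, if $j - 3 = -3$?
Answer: $-27$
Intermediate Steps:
$j = 0$ ($j = 3 - 3 = 0$)
$W{\left(b,h \right)} = 6 + b - \left(-4 + h\right)^{2}$ ($W{\left(b,h \right)} = 6 - \left(\left(h - 4\right)^{2} - b\right) = 6 - \left(\left(-4 + h\right)^{2} - b\right) = 6 + \left(b - \left(-4 + h\right)^{2}\right) = 6 + b - \left(-4 + h\right)^{2}$)
$W{\left(j,1 \right)} 9 + 0 = \left(6 + 0 - \left(-4 + 1\right)^{2}\right) 9 + 0 = \left(6 + 0 - \left(-3\right)^{2}\right) 9 + 0 = \left(6 + 0 - 9\right) 9 + 0 = \left(-3\right) 9 + 0 = -27 + 0 = -27$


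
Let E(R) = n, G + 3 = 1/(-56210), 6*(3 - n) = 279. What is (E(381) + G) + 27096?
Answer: 760226197/28105 ≈ 27050.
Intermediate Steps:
n = -87/2 (n = 3 - 1/6*279 = 3 - 93/2 = -87/2 ≈ -43.500)
G = -168631/56210 (G = -3 + 1/(-56210) = -3 - 1/56210 = -168631/56210 ≈ -3.0000)
E(R) = -87/2
(E(381) + G) + 27096 = (-87/2 - 168631/56210) + 27096 = -1306883/28105 + 27096 = 760226197/28105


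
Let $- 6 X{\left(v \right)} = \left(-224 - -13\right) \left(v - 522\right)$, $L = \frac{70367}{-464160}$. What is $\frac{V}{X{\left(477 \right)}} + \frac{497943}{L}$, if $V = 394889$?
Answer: $- \frac{731566904723726}{222711555} \approx -3.2848 \cdot 10^{6}$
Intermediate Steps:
$L = - \frac{70367}{464160}$ ($L = 70367 \left(- \frac{1}{464160}\right) = - \frac{70367}{464160} \approx -0.1516$)
$X{\left(v \right)} = -18357 + \frac{211 v}{6}$ ($X{\left(v \right)} = - \frac{\left(-224 - -13\right) \left(v - 522\right)}{6} = - \frac{\left(-224 + 13\right) \left(-522 + v\right)}{6} = - \frac{\left(-211\right) \left(-522 + v\right)}{6} = - \frac{110142 - 211 v}{6} = -18357 + \frac{211 v}{6}$)
$\frac{V}{X{\left(477 \right)}} + \frac{497943}{L} = \frac{394889}{-18357 + \frac{211}{6} \cdot 477} + \frac{497943}{- \frac{70367}{464160}} = \frac{394889}{-18357 + \frac{33549}{2}} + 497943 \left(- \frac{464160}{70367}\right) = \frac{394889}{- \frac{3165}{2}} - \frac{231125222880}{70367} = 394889 \left(- \frac{2}{3165}\right) - \frac{231125222880}{70367} = - \frac{789778}{3165} - \frac{231125222880}{70367} = - \frac{731566904723726}{222711555}$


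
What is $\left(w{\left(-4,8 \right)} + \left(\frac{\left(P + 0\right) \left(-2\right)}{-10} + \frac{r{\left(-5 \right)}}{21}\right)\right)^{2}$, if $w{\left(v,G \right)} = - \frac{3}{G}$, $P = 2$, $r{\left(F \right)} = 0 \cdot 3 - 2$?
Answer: $\frac{3481}{705600} \approx 0.0049334$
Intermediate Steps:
$r{\left(F \right)} = -2$ ($r{\left(F \right)} = 0 - 2 = -2$)
$\left(w{\left(-4,8 \right)} + \left(\frac{\left(P + 0\right) \left(-2\right)}{-10} + \frac{r{\left(-5 \right)}}{21}\right)\right)^{2} = \left(- \frac{3}{8} - \left(\frac{2}{21} - \frac{\left(2 + 0\right) \left(-2\right)}{-10}\right)\right)^{2} = \left(\left(-3\right) \frac{1}{8} - \left(\frac{2}{21} - 2 \left(-2\right) \left(- \frac{1}{10}\right)\right)\right)^{2} = \left(- \frac{3}{8} - - \frac{32}{105}\right)^{2} = \left(- \frac{3}{8} + \left(\frac{2}{5} - \frac{2}{21}\right)\right)^{2} = \left(- \frac{3}{8} + \frac{32}{105}\right)^{2} = \left(- \frac{59}{840}\right)^{2} = \frac{3481}{705600}$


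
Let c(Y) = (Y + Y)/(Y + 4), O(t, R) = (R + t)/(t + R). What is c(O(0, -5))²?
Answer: 4/25 ≈ 0.16000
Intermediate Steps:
O(t, R) = 1 (O(t, R) = (R + t)/(R + t) = 1)
c(Y) = 2*Y/(4 + Y) (c(Y) = (2*Y)/(4 + Y) = 2*Y/(4 + Y))
c(O(0, -5))² = (2*1/(4 + 1))² = (2*1/5)² = (2*1*(⅕))² = (⅖)² = 4/25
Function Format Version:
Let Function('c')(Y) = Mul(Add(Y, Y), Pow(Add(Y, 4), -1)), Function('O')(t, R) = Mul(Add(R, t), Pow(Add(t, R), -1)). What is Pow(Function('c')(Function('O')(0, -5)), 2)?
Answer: Rational(4, 25) ≈ 0.16000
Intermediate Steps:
Function('O')(t, R) = 1 (Function('O')(t, R) = Mul(Add(R, t), Pow(Add(R, t), -1)) = 1)
Function('c')(Y) = Mul(2, Y, Pow(Add(4, Y), -1)) (Function('c')(Y) = Mul(Mul(2, Y), Pow(Add(4, Y), -1)) = Mul(2, Y, Pow(Add(4, Y), -1)))
Pow(Function('c')(Function('O')(0, -5)), 2) = Pow(Mul(2, 1, Pow(Add(4, 1), -1)), 2) = Pow(Mul(2, 1, Pow(5, -1)), 2) = Pow(Mul(2, 1, Rational(1, 5)), 2) = Pow(Rational(2, 5), 2) = Rational(4, 25)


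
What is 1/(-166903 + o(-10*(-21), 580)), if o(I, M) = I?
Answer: -1/166693 ≈ -5.9990e-6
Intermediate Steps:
1/(-166903 + o(-10*(-21), 580)) = 1/(-166903 - 10*(-21)) = 1/(-166903 + 210) = 1/(-166693) = -1/166693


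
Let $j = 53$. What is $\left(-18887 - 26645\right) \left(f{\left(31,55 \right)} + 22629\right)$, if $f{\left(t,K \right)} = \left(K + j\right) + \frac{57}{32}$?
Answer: $- \frac{8282737503}{8} \approx -1.0353 \cdot 10^{9}$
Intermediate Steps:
$f{\left(t,K \right)} = \frac{1753}{32} + K$ ($f{\left(t,K \right)} = \left(K + 53\right) + \frac{57}{32} = \left(53 + K\right) + 57 \cdot \frac{1}{32} = \left(53 + K\right) + \frac{57}{32} = \frac{1753}{32} + K$)
$\left(-18887 - 26645\right) \left(f{\left(31,55 \right)} + 22629\right) = \left(-18887 - 26645\right) \left(\left(\frac{1753}{32} + 55\right) + 22629\right) = - 45532 \left(\frac{3513}{32} + 22629\right) = \left(-45532\right) \frac{727641}{32} = - \frac{8282737503}{8}$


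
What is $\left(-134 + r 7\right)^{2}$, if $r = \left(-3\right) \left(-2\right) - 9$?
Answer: $24025$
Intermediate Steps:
$r = -3$ ($r = 6 - 9 = -3$)
$\left(-134 + r 7\right)^{2} = \left(-134 - 21\right)^{2} = \left(-155\right)^{2} = 24025$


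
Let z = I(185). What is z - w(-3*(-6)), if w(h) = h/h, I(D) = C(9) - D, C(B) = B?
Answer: -177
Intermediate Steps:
I(D) = 9 - D
z = -176 (z = 9 - 1*185 = 9 - 185 = -176)
w(h) = 1
z - w(-3*(-6)) = -176 - 1*1 = -176 - 1 = -177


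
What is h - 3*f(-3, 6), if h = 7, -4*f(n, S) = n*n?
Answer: 55/4 ≈ 13.750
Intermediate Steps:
f(n, S) = -n²/4 (f(n, S) = -n*n/4 = -n²/4)
h - 3*f(-3, 6) = 7 - (-3)*(-3)²/4 = 7 - (-3)*9/4 = 7 - 3*(-9/4) = 7 + 27/4 = 55/4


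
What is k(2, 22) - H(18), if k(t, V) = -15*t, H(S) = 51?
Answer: -81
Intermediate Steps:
k(2, 22) - H(18) = -15*2 - 1*51 = -30 - 51 = -81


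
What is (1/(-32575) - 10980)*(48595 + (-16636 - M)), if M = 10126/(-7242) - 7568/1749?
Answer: -2194128892686313322/6251565975 ≈ -3.5097e+8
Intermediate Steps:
M = -1098755/191913 (M = 10126*(-1/7242) - 7568*1/1749 = -5063/3621 - 688/159 = -1098755/191913 ≈ -5.7253)
(1/(-32575) - 10980)*(48595 + (-16636 - M)) = (1/(-32575) - 10980)*(48595 + (-16636 - 1*(-1098755/191913))) = (-1/32575 - 10980)*(48595 + (-16636 + 1098755/191913)) = -357673501*(48595 - 3191565913/191913)/32575 = -357673501/32575*6134446322/191913 = -2194128892686313322/6251565975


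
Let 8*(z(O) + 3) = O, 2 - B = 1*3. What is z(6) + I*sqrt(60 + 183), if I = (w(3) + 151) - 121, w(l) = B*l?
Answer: -9/4 + 243*sqrt(3) ≈ 418.64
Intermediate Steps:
B = -1 (B = 2 - 3 = -1)
w(l) = -l
z(O) = -3 + O/8
I = 27 (I = (-1*3 + 151) - 121 = (-3 + 151) - 121 = 148 - 121 = 27)
z(6) + I*sqrt(60 + 183) = (-3 + (1/8)*6) + 27*sqrt(60 + 183) = (-3 + 3/4) + 27*sqrt(243) = -9/4 + 27*(9*sqrt(3)) = -9/4 + 243*sqrt(3)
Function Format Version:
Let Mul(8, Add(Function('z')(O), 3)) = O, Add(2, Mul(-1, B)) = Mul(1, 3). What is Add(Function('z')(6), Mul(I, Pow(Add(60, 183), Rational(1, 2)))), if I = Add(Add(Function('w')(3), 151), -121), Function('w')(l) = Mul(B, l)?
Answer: Add(Rational(-9, 4), Mul(243, Pow(3, Rational(1, 2)))) ≈ 418.64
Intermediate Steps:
B = -1 (B = Add(2, Mul(-1, Mul(1, 3))) = Add(2, Mul(-1, 3)) = Add(2, -3) = -1)
Function('w')(l) = Mul(-1, l)
Function('z')(O) = Add(-3, Mul(Rational(1, 8), O))
I = 27 (I = Add(Add(Mul(-1, 3), 151), -121) = Add(Add(-3, 151), -121) = Add(148, -121) = 27)
Add(Function('z')(6), Mul(I, Pow(Add(60, 183), Rational(1, 2)))) = Add(Add(-3, Mul(Rational(1, 8), 6)), Mul(27, Pow(Add(60, 183), Rational(1, 2)))) = Add(Add(-3, Rational(3, 4)), Mul(27, Pow(243, Rational(1, 2)))) = Add(Rational(-9, 4), Mul(27, Mul(9, Pow(3, Rational(1, 2))))) = Add(Rational(-9, 4), Mul(243, Pow(3, Rational(1, 2))))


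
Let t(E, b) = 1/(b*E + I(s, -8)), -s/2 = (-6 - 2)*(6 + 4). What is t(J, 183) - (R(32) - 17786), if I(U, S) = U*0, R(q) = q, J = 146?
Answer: 474351373/26718 ≈ 17754.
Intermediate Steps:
s = 160 (s = -2*(-6 - 2)*(6 + 4) = -(-16)*10 = -2*(-80) = 160)
I(U, S) = 0
t(E, b) = 1/(E*b) (t(E, b) = 1/(b*E + 0) = 1/(E*b + 0) = 1/(E*b))
t(J, 183) - (R(32) - 17786) = 1/(146*183) - (32 - 17786) = (1/146)*(1/183) - 1*(-17754) = 1/26718 + 17754 = 474351373/26718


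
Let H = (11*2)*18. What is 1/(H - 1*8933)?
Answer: -1/8537 ≈ -0.00011714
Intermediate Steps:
H = 396 (H = 22*18 = 396)
1/(H - 1*8933) = 1/(396 - 1*8933) = 1/(396 - 8933) = 1/(-8537) = -1/8537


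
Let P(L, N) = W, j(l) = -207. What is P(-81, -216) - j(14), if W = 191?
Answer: 398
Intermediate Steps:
P(L, N) = 191
P(-81, -216) - j(14) = 191 - 1*(-207) = 191 + 207 = 398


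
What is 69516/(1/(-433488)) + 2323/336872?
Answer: -10151419362262253/336872 ≈ -3.0134e+10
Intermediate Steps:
69516/(1/(-433488)) + 2323/336872 = 69516/(-1/433488) + 2323*(1/336872) = 69516*(-433488) + 2323/336872 = -30134351808 + 2323/336872 = -10151419362262253/336872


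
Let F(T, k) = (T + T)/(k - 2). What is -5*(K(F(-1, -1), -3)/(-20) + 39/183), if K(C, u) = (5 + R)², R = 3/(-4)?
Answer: 13469/3904 ≈ 3.4501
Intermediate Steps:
R = -¾ (R = 3*(-¼) = -¾ ≈ -0.75000)
F(T, k) = 2*T/(-2 + k) (F(T, k) = (2*T)/(-2 + k) = 2*T/(-2 + k))
K(C, u) = 289/16 (K(C, u) = (5 - ¾)² = (17/4)² = 289/16)
-5*(K(F(-1, -1), -3)/(-20) + 39/183) = -5*((289/16)/(-20) + 39/183) = -5*((289/16)*(-1/20) + 39*(1/183)) = -5*(-289/320 + 13/61) = -5*(-13469/19520) = 13469/3904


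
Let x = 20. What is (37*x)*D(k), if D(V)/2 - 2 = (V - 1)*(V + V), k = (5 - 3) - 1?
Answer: 2960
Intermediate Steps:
k = 1 (k = 2 - 1 = 1)
D(V) = 4 + 4*V*(-1 + V) (D(V) = 4 + 2*((V - 1)*(V + V)) = 4 + 2*((-1 + V)*(2*V)) = 4 + 2*(2*V*(-1 + V)) = 4 + 4*V*(-1 + V))
(37*x)*D(k) = (37*20)*(4 - 4*1 + 4*1**2) = 740*(4 - 4 + 4*1) = 740*(4 - 4 + 4) = 740*4 = 2960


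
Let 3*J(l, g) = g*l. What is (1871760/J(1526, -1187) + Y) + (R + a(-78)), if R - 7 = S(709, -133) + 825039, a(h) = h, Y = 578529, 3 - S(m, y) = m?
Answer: 1270478348031/905681 ≈ 1.4028e+6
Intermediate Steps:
S(m, y) = 3 - m
J(l, g) = g*l/3 (J(l, g) = (g*l)/3 = g*l/3)
R = 824340 (R = 7 + ((3 - 1*709) + 825039) = 7 + ((3 - 709) + 825039) = 7 + (-706 + 825039) = 7 + 824333 = 824340)
(1871760/J(1526, -1187) + Y) + (R + a(-78)) = (1871760/(((1/3)*(-1187)*1526)) + 578529) + (824340 - 78) = (1871760/(-1811362/3) + 578529) + 824262 = (1871760*(-3/1811362) + 578529) + 824262 = (-2807640/905681 + 578529) + 824262 = 523959915609/905681 + 824262 = 1270478348031/905681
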